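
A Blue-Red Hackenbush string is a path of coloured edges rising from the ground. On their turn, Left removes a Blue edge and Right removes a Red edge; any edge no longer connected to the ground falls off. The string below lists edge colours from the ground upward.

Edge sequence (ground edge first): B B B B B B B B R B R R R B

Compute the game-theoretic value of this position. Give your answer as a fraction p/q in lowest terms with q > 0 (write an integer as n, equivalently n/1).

483/64

1 of 14 · B · max L 0 · min R +∞ → 1
2 of 14 · BB · max L 1 · min R +∞ → 2
3 of 14 · BBB · max L 2 · min R +∞ → 3
4 of 14 · BBBB · max L 3 · min R +∞ → 4
5 of 14 · BBBBB · max L 4 · min R +∞ → 5
6 of 14 · BBBBBB · max L 5 · min R +∞ → 6
7 of 14 · BBBBBBB · max L 6 · min R +∞ → 7
8 of 14 · BBBBBBBB · max L 7 · min R +∞ → 8
9 of 14 · BBBBBBBBR · max L 7 · min R 8 → 15/2
10 of 14 · BBBBBBBBRB · max L 15/2 · min R 8 → 31/4
11 of 14 · BBBBBBBBRBR · max L 15/2 · min R 31/4 → 61/8
12 of 14 · BBBBBBBBRBRR · max L 15/2 · min R 61/8 → 121/16
13 of 14 · BBBBBBBBRBRRR · max L 15/2 · min R 121/16 → 241/32
14 of 14 · BBBBBBBBRBRRRB · max L 241/32 · min R 121/16 → 483/64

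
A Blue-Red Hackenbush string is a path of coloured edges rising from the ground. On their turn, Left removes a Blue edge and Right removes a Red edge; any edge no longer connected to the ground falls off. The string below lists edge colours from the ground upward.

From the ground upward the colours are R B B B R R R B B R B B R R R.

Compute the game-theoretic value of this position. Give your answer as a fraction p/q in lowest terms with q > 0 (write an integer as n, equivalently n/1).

-3663/16384

edge 1 of 15 (R): { ∅ | 0 } so -1
edge 2 of 15 (B): { -1 | 0 } so -1/2
edge 3 of 15 (B): { -1,-1/2 | 0 } so -1/4
edge 4 of 15 (B): { -1,-1/2,-1/4 | 0 } so -1/8
edge 5 of 15 (R): { -1,-1/2,-1/4 | -1/8,0 } so -3/16
edge 6 of 15 (R): { -1,-1/2,-1/4 | -3/16,-1/8,0 } so -7/32
edge 7 of 15 (R): { -1,-1/2,-1/4 | -7/32,-3/16,-1/8,0 } so -15/64
edge 8 of 15 (B): { -1,-1/2,-1/4,-15/64 | -7/32,-3/16,-1/8,0 } so -29/128
edge 9 of 15 (B): { -1,-1/2,-1/4,-15/64,-29/128 | -7/32,-3/16,-1/8,0 } so -57/256
edge 10 of 15 (R): { -1,-1/2,-1/4,-15/64,-29/128 | -57/256,-7/32,-3/16,-1/8,0 } so -115/512
edge 11 of 15 (B): { -1,-1/2,-1/4,-15/64,-29/128,-115/512 | -57/256,-7/32,-3/16,-1/8,0 } so -229/1024
edge 12 of 15 (B): { -1,-1/2,-1/4,-15/64,-29/128,-115/512,-229/1024 | -57/256,-7/32,-3/16,-1/8,0 } so -457/2048
edge 13 of 15 (R): { -1,-1/2,-1/4,-15/64,-29/128,-115/512,-229/1024 | -457/2048,-57/256,-7/32,-3/16,-1/8,0 } so -915/4096
edge 14 of 15 (R): { -1,-1/2,-1/4,-15/64,-29/128,-115/512,-229/1024 | -915/4096,-457/2048,-57/256,-7/32,-3/16,-1/8,0 } so -1831/8192
edge 15 of 15 (R): { -1,-1/2,-1/4,-15/64,-29/128,-115/512,-229/1024 | -1831/8192,-915/4096,-457/2048,-57/256,-7/32,-3/16,-1/8,0 } so -3663/16384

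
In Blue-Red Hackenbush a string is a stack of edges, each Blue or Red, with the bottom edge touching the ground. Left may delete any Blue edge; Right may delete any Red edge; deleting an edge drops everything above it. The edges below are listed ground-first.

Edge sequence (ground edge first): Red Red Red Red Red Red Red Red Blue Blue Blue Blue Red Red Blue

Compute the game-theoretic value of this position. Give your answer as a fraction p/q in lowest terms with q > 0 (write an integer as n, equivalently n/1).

-909/128

step 1: add Red to get R; options L={ · } R={ 0 } so -1
step 2: add Red to get RR; options L={ · } R={ -1 0 } so -2
step 3: add Red to get RRR; options L={ · } R={ -2 -1 0 } so -3
step 4: add Red to get RRRR; options L={ · } R={ -3 -2 -1 0 } so -4
step 5: add Red to get RRRRR; options L={ · } R={ -4 -3 -2 -1 0 } so -5
step 6: add Red to get RRRRRR; options L={ · } R={ -5 -4 -3 -2 -1 0 } so -6
step 7: add Red to get RRRRRRR; options L={ · } R={ -6 -5 -4 -3 -2 -1 0 } so -7
step 8: add Red to get RRRRRRRR; options L={ · } R={ -7 -6 -5 -4 -3 -2 -1 0 } so -8
step 9: add Blue to get RRRRRRRRB; options L={ -8 } R={ -7 -6 -5 -4 -3 -2 -1 0 } so -15/2
step 10: add Blue to get RRRRRRRRBB; options L={ -8 -15/2 } R={ -7 -6 -5 -4 -3 -2 -1 0 } so -29/4
step 11: add Blue to get RRRRRRRRBBB; options L={ -8 -15/2 -29/4 } R={ -7 -6 -5 -4 -3 -2 -1 0 } so -57/8
step 12: add Blue to get RRRRRRRRBBBB; options L={ -8 -15/2 -29/4 -57/8 } R={ -7 -6 -5 -4 -3 -2 -1 0 } so -113/16
step 13: add Red to get RRRRRRRRBBBBR; options L={ -8 -15/2 -29/4 -57/8 } R={ -113/16 -7 -6 -5 -4 -3 -2 -1 0 } so -227/32
step 14: add Red to get RRRRRRRRBBBBRR; options L={ -8 -15/2 -29/4 -57/8 } R={ -227/32 -113/16 -7 -6 -5 -4 -3 -2 -1 0 } so -455/64
step 15: add Blue to get RRRRRRRRBBBBRRB; options L={ -8 -15/2 -29/4 -57/8 -455/64 } R={ -227/32 -113/16 -7 -6 -5 -4 -3 -2 -1 0 } so -909/128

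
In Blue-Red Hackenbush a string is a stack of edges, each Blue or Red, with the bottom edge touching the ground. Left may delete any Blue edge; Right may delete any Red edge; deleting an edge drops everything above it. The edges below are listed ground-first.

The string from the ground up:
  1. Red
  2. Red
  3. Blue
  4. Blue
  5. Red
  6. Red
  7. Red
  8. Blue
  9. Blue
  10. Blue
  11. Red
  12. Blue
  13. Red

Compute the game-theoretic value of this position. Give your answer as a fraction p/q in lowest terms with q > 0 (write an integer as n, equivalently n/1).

v_1 [R]  L=[]  R=[0]  ⇒ -1
v_2 [RR]  L=[]  R=[-1 0]  ⇒ -2
v_3 [RRB]  L=[-2]  R=[-1 0]  ⇒ -3/2
v_4 [RRBB]  L=[-2 -3/2]  R=[-1 0]  ⇒ -5/4
v_5 [RRBBR]  L=[-2 -3/2]  R=[-5/4 -1 0]  ⇒ -11/8
v_6 [RRBBRR]  L=[-2 -3/2]  R=[-11/8 -5/4 -1 0]  ⇒ -23/16
v_7 [RRBBRRR]  L=[-2 -3/2]  R=[-23/16 -11/8 -5/4 -1 0]  ⇒ -47/32
v_8 [RRBBRRRB]  L=[-2 -3/2 -47/32]  R=[-23/16 -11/8 -5/4 -1 0]  ⇒ -93/64
v_9 [RRBBRRRBB]  L=[-2 -3/2 -47/32 -93/64]  R=[-23/16 -11/8 -5/4 -1 0]  ⇒ -185/128
v_10 [RRBBRRRBBB]  L=[-2 -3/2 -47/32 -93/64 -185/128]  R=[-23/16 -11/8 -5/4 -1 0]  ⇒ -369/256
v_11 [RRBBRRRBBBR]  L=[-2 -3/2 -47/32 -93/64 -185/128]  R=[-369/256 -23/16 -11/8 -5/4 -1 0]  ⇒ -739/512
v_12 [RRBBRRRBBBRB]  L=[-2 -3/2 -47/32 -93/64 -185/128 -739/512]  R=[-369/256 -23/16 -11/8 -5/4 -1 0]  ⇒ -1477/1024
v_13 [RRBBRRRBBBRBR]  L=[-2 -3/2 -47/32 -93/64 -185/128 -739/512]  R=[-1477/1024 -369/256 -23/16 -11/8 -5/4 -1 0]  ⇒ -2955/2048

-2955/2048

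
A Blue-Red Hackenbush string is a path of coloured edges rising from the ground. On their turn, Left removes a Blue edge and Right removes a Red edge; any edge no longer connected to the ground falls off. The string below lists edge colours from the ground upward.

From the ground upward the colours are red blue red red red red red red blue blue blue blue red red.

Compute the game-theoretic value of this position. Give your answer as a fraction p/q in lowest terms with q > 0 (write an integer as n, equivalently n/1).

g(r) = { none | 0 } gives -1
g(rb) = { -1 | 0 } gives -1/2
g(rbr) = { -1 | -1/2, 0 } gives -3/4
g(rbrr) = { -1 | -3/4, -1/2, 0 } gives -7/8
g(rbrrr) = { -1 | -7/8, -3/4, -1/2, 0 } gives -15/16
g(rbrrrr) = { -1 | -15/16, -7/8, -3/4, -1/2, 0 } gives -31/32
g(rbrrrrr) = { -1 | -31/32, -15/16, -7/8, -3/4, -1/2, 0 } gives -63/64
g(rbrrrrrr) = { -1 | -63/64, -31/32, -15/16, -7/8, -3/4, -1/2, 0 } gives -127/128
g(rbrrrrrrb) = { -1, -127/128 | -63/64, -31/32, -15/16, -7/8, -3/4, -1/2, 0 } gives -253/256
g(rbrrrrrrbb) = { -1, -127/128, -253/256 | -63/64, -31/32, -15/16, -7/8, -3/4, -1/2, 0 } gives -505/512
g(rbrrrrrrbbb) = { -1, -127/128, -253/256, -505/512 | -63/64, -31/32, -15/16, -7/8, -3/4, -1/2, 0 } gives -1009/1024
g(rbrrrrrrbbbb) = { -1, -127/128, -253/256, -505/512, -1009/1024 | -63/64, -31/32, -15/16, -7/8, -3/4, -1/2, 0 } gives -2017/2048
g(rbrrrrrrbbbbr) = { -1, -127/128, -253/256, -505/512, -1009/1024 | -2017/2048, -63/64, -31/32, -15/16, -7/8, -3/4, -1/2, 0 } gives -4035/4096
g(rbrrrrrrbbbbrr) = { -1, -127/128, -253/256, -505/512, -1009/1024 | -4035/4096, -2017/2048, -63/64, -31/32, -15/16, -7/8, -3/4, -1/2, 0 } gives -8071/8192

-8071/8192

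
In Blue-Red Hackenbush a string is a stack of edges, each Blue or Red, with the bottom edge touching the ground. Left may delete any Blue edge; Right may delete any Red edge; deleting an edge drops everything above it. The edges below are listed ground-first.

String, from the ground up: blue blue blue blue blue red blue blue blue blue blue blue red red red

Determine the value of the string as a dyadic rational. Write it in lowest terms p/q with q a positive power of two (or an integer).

5105/1024

Prefix values for blue blue blue blue blue red blue blue blue blue blue blue red red red via {L|R} + simplicity:
v(b) = { 0 | none } ⇒ 1
v(bb) = { 0; 1 | none } ⇒ 2
v(bbb) = { 0; 1; 2 | none } ⇒ 3
v(bbbb) = { 0; 1; 2; 3 | none } ⇒ 4
v(bbbbb) = { 0; 1; 2; 3; 4 | none } ⇒ 5
v(bbbbbr) = { 0; 1; 2; 3; 4 | 5 } ⇒ 9/2
v(bbbbbrb) = { 0; 1; 2; 3; 4; 9/2 | 5 } ⇒ 19/4
v(bbbbbrbb) = { 0; 1; 2; 3; 4; 9/2; 19/4 | 5 } ⇒ 39/8
v(bbbbbrbbb) = { 0; 1; 2; 3; 4; 9/2; 19/4; 39/8 | 5 } ⇒ 79/16
v(bbbbbrbbbb) = { 0; 1; 2; 3; 4; 9/2; 19/4; 39/8; 79/16 | 5 } ⇒ 159/32
v(bbbbbrbbbbb) = { 0; 1; 2; 3; 4; 9/2; 19/4; 39/8; 79/16; 159/32 | 5 } ⇒ 319/64
v(bbbbbrbbbbbb) = { 0; 1; 2; 3; 4; 9/2; 19/4; 39/8; 79/16; 159/32; 319/64 | 5 } ⇒ 639/128
v(bbbbbrbbbbbbr) = { 0; 1; 2; 3; 4; 9/2; 19/4; 39/8; 79/16; 159/32; 319/64 | 639/128; 5 } ⇒ 1277/256
v(bbbbbrbbbbbbrr) = { 0; 1; 2; 3; 4; 9/2; 19/4; 39/8; 79/16; 159/32; 319/64 | 1277/256; 639/128; 5 } ⇒ 2553/512
v(bbbbbrbbbbbbrrr) = { 0; 1; 2; 3; 4; 9/2; 19/4; 39/8; 79/16; 159/32; 319/64 | 2553/512; 1277/256; 639/128; 5 } ⇒ 5105/1024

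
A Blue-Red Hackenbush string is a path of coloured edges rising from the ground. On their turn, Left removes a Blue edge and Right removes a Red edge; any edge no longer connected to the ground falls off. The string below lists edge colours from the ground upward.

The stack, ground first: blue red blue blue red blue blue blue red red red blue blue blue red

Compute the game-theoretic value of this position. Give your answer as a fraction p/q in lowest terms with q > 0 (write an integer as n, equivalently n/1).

Prefix values for blue red blue blue red blue blue blue red red red blue blue blue red via {L|R} + simplicity:
b: Left { 0 }, Right { ∅ } so simplest 1
br: Left { 0 }, Right { 1 } so simplest 1/2
brb: Left { 0, 1/2 }, Right { 1 } so simplest 3/4
brbb: Left { 0, 1/2, 3/4 }, Right { 1 } so simplest 7/8
brbbr: Left { 0, 1/2, 3/4 }, Right { 7/8, 1 } so simplest 13/16
brbbrb: Left { 0, 1/2, 3/4, 13/16 }, Right { 7/8, 1 } so simplest 27/32
brbbrbb: Left { 0, 1/2, 3/4, 13/16, 27/32 }, Right { 7/8, 1 } so simplest 55/64
brbbrbbb: Left { 0, 1/2, 3/4, 13/16, 27/32, 55/64 }, Right { 7/8, 1 } so simplest 111/128
brbbrbbbr: Left { 0, 1/2, 3/4, 13/16, 27/32, 55/64 }, Right { 111/128, 7/8, 1 } so simplest 221/256
brbbrbbbrr: Left { 0, 1/2, 3/4, 13/16, 27/32, 55/64 }, Right { 221/256, 111/128, 7/8, 1 } so simplest 441/512
brbbrbbbrrr: Left { 0, 1/2, 3/4, 13/16, 27/32, 55/64 }, Right { 441/512, 221/256, 111/128, 7/8, 1 } so simplest 881/1024
brbbrbbbrrrb: Left { 0, 1/2, 3/4, 13/16, 27/32, 55/64, 881/1024 }, Right { 441/512, 221/256, 111/128, 7/8, 1 } so simplest 1763/2048
brbbrbbbrrrbb: Left { 0, 1/2, 3/4, 13/16, 27/32, 55/64, 881/1024, 1763/2048 }, Right { 441/512, 221/256, 111/128, 7/8, 1 } so simplest 3527/4096
brbbrbbbrrrbbb: Left { 0, 1/2, 3/4, 13/16, 27/32, 55/64, 881/1024, 1763/2048, 3527/4096 }, Right { 441/512, 221/256, 111/128, 7/8, 1 } so simplest 7055/8192
brbbrbbbrrrbbbr: Left { 0, 1/2, 3/4, 13/16, 27/32, 55/64, 881/1024, 1763/2048, 3527/4096 }, Right { 7055/8192, 441/512, 221/256, 111/128, 7/8, 1 } so simplest 14109/16384

14109/16384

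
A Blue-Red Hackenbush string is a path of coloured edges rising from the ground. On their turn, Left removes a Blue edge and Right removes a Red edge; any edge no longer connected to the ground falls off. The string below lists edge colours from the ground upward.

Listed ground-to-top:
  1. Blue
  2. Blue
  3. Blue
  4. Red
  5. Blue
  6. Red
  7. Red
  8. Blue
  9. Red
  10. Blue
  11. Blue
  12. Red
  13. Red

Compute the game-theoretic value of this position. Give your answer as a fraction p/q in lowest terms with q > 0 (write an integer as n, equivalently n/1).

Prefix values for Blue Blue Blue Red Blue Red Red Blue Red Blue Blue Red Red via {L|R} + simplicity:
g(B) = { 0 | none } -> 1
g(BB) = { 0, 1 | none } -> 2
g(BBB) = { 0, 1, 2 | none } -> 3
g(BBBR) = { 0, 1, 2 | 3 } -> 5/2
g(BBBRB) = { 0, 1, 2, 5/2 | 3 } -> 11/4
g(BBBRBR) = { 0, 1, 2, 5/2 | 11/4, 3 } -> 21/8
g(BBBRBRR) = { 0, 1, 2, 5/2 | 21/8, 11/4, 3 } -> 41/16
g(BBBRBRRB) = { 0, 1, 2, 5/2, 41/16 | 21/8, 11/4, 3 } -> 83/32
g(BBBRBRRBR) = { 0, 1, 2, 5/2, 41/16 | 83/32, 21/8, 11/4, 3 } -> 165/64
g(BBBRBRRBRB) = { 0, 1, 2, 5/2, 41/16, 165/64 | 83/32, 21/8, 11/4, 3 } -> 331/128
g(BBBRBRRBRBB) = { 0, 1, 2, 5/2, 41/16, 165/64, 331/128 | 83/32, 21/8, 11/4, 3 } -> 663/256
g(BBBRBRRBRBBR) = { 0, 1, 2, 5/2, 41/16, 165/64, 331/128 | 663/256, 83/32, 21/8, 11/4, 3 } -> 1325/512
g(BBBRBRRBRBBRR) = { 0, 1, 2, 5/2, 41/16, 165/64, 331/128 | 1325/512, 663/256, 83/32, 21/8, 11/4, 3 } -> 2649/1024

2649/1024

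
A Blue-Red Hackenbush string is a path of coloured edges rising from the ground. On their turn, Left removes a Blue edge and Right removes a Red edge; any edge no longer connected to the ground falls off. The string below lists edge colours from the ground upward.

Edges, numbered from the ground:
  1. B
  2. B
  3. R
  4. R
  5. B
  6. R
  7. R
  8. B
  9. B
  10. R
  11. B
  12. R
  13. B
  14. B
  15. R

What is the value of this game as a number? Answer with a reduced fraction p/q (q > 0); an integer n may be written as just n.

10669/8192

1 of 15 · B · max L 0 · min R +∞ = 1
2 of 15 · BB · max L 1 · min R +∞ = 2
3 of 15 · BBR · max L 1 · min R 2 = 3/2
4 of 15 · BBRR · max L 1 · min R 3/2 = 5/4
5 of 15 · BBRRB · max L 5/4 · min R 3/2 = 11/8
6 of 15 · BBRRBR · max L 5/4 · min R 11/8 = 21/16
7 of 15 · BBRRBRR · max L 5/4 · min R 21/16 = 41/32
8 of 15 · BBRRBRRB · max L 41/32 · min R 21/16 = 83/64
9 of 15 · BBRRBRRBB · max L 83/64 · min R 21/16 = 167/128
10 of 15 · BBRRBRRBBR · max L 83/64 · min R 167/128 = 333/256
11 of 15 · BBRRBRRBBRB · max L 333/256 · min R 167/128 = 667/512
12 of 15 · BBRRBRRBBRBR · max L 333/256 · min R 667/512 = 1333/1024
13 of 15 · BBRRBRRBBRBRB · max L 1333/1024 · min R 667/512 = 2667/2048
14 of 15 · BBRRBRRBBRBRBB · max L 2667/2048 · min R 667/512 = 5335/4096
15 of 15 · BBRRBRRBBRBRBBR · max L 2667/2048 · min R 5335/4096 = 10669/8192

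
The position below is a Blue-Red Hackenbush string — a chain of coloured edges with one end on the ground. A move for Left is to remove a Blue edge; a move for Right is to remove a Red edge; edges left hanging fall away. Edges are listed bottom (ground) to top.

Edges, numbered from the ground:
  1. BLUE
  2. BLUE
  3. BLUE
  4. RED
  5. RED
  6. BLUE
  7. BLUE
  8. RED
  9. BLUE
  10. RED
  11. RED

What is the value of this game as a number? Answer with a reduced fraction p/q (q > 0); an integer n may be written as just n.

Build v(s[:k]) for k = 1..11, string s = BLUE BLUE BLUE RED RED BLUE BLUE RED BLUE RED RED.
B: Left { 0 }, Right { · } ⇒ simplest 1
BB: Left { 0, 1 }, Right { · } ⇒ simplest 2
BBB: Left { 0, 1, 2 }, Right { · } ⇒ simplest 3
BBBR: Left { 0, 1, 2 }, Right { 3 } ⇒ simplest 5/2
BBBRR: Left { 0, 1, 2 }, Right { 5/2, 3 } ⇒ simplest 9/4
BBBRRB: Left { 0, 1, 2, 9/4 }, Right { 5/2, 3 } ⇒ simplest 19/8
BBBRRBB: Left { 0, 1, 2, 9/4, 19/8 }, Right { 5/2, 3 } ⇒ simplest 39/16
BBBRRBBR: Left { 0, 1, 2, 9/4, 19/8 }, Right { 39/16, 5/2, 3 } ⇒ simplest 77/32
BBBRRBBRB: Left { 0, 1, 2, 9/4, 19/8, 77/32 }, Right { 39/16, 5/2, 3 } ⇒ simplest 155/64
BBBRRBBRBR: Left { 0, 1, 2, 9/4, 19/8, 77/32 }, Right { 155/64, 39/16, 5/2, 3 } ⇒ simplest 309/128
BBBRRBBRBRR: Left { 0, 1, 2, 9/4, 19/8, 77/32 }, Right { 309/128, 155/64, 39/16, 5/2, 3 } ⇒ simplest 617/256

617/256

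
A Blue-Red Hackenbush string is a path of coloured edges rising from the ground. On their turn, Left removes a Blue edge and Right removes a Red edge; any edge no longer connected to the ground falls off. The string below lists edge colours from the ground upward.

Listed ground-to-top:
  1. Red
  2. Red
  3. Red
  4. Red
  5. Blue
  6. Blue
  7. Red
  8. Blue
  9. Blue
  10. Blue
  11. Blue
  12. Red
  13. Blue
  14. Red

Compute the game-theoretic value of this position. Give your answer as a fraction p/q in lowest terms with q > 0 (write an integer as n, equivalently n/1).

-3339/1024

Build value(s[:k]) for k = 1..14, string s = Red Red Red Red Blue Blue Red Blue Blue Blue Blue Red Blue Red.
edge 1 of 14 (Red): { — | 0 } so -1
edge 2 of 14 (Red): { — | -1, 0 } so -2
edge 3 of 14 (Red): { — | -2, -1, 0 } so -3
edge 4 of 14 (Red): { — | -3, -2, -1, 0 } so -4
edge 5 of 14 (Blue): { -4 | -3, -2, -1, 0 } so -7/2
edge 6 of 14 (Blue): { -4, -7/2 | -3, -2, -1, 0 } so -13/4
edge 7 of 14 (Red): { -4, -7/2 | -13/4, -3, -2, -1, 0 } so -27/8
edge 8 of 14 (Blue): { -4, -7/2, -27/8 | -13/4, -3, -2, -1, 0 } so -53/16
edge 9 of 14 (Blue): { -4, -7/2, -27/8, -53/16 | -13/4, -3, -2, -1, 0 } so -105/32
edge 10 of 14 (Blue): { -4, -7/2, -27/8, -53/16, -105/32 | -13/4, -3, -2, -1, 0 } so -209/64
edge 11 of 14 (Blue): { -4, -7/2, -27/8, -53/16, -105/32, -209/64 | -13/4, -3, -2, -1, 0 } so -417/128
edge 12 of 14 (Red): { -4, -7/2, -27/8, -53/16, -105/32, -209/64 | -417/128, -13/4, -3, -2, -1, 0 } so -835/256
edge 13 of 14 (Blue): { -4, -7/2, -27/8, -53/16, -105/32, -209/64, -835/256 | -417/128, -13/4, -3, -2, -1, 0 } so -1669/512
edge 14 of 14 (Red): { -4, -7/2, -27/8, -53/16, -105/32, -209/64, -835/256 | -1669/512, -417/128, -13/4, -3, -2, -1, 0 } so -3339/1024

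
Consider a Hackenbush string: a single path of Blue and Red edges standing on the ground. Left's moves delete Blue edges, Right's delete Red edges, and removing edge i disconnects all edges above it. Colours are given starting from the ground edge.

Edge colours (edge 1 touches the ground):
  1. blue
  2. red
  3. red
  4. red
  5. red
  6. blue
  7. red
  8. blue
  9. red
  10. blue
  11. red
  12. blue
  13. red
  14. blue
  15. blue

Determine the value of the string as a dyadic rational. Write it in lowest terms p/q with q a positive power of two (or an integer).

1367/16384

Prefix values for blue red red red red blue red blue red blue red blue red blue blue via {L|R} + simplicity:
b: Left { 0 }, Right { — } = simplest 1
br: Left { 0 }, Right { 1 } = simplest 1/2
brr: Left { 0 }, Right { 1/2; 1 } = simplest 1/4
brrr: Left { 0 }, Right { 1/4; 1/2; 1 } = simplest 1/8
brrrr: Left { 0 }, Right { 1/8; 1/4; 1/2; 1 } = simplest 1/16
brrrrb: Left { 0; 1/16 }, Right { 1/8; 1/4; 1/2; 1 } = simplest 3/32
brrrrbr: Left { 0; 1/16 }, Right { 3/32; 1/8; 1/4; 1/2; 1 } = simplest 5/64
brrrrbrb: Left { 0; 1/16; 5/64 }, Right { 3/32; 1/8; 1/4; 1/2; 1 } = simplest 11/128
brrrrbrbr: Left { 0; 1/16; 5/64 }, Right { 11/128; 3/32; 1/8; 1/4; 1/2; 1 } = simplest 21/256
brrrrbrbrb: Left { 0; 1/16; 5/64; 21/256 }, Right { 11/128; 3/32; 1/8; 1/4; 1/2; 1 } = simplest 43/512
brrrrbrbrbr: Left { 0; 1/16; 5/64; 21/256 }, Right { 43/512; 11/128; 3/32; 1/8; 1/4; 1/2; 1 } = simplest 85/1024
brrrrbrbrbrb: Left { 0; 1/16; 5/64; 21/256; 85/1024 }, Right { 43/512; 11/128; 3/32; 1/8; 1/4; 1/2; 1 } = simplest 171/2048
brrrrbrbrbrbr: Left { 0; 1/16; 5/64; 21/256; 85/1024 }, Right { 171/2048; 43/512; 11/128; 3/32; 1/8; 1/4; 1/2; 1 } = simplest 341/4096
brrrrbrbrbrbrb: Left { 0; 1/16; 5/64; 21/256; 85/1024; 341/4096 }, Right { 171/2048; 43/512; 11/128; 3/32; 1/8; 1/4; 1/2; 1 } = simplest 683/8192
brrrrbrbrbrbrbb: Left { 0; 1/16; 5/64; 21/256; 85/1024; 341/4096; 683/8192 }, Right { 171/2048; 43/512; 11/128; 3/32; 1/8; 1/4; 1/2; 1 } = simplest 1367/16384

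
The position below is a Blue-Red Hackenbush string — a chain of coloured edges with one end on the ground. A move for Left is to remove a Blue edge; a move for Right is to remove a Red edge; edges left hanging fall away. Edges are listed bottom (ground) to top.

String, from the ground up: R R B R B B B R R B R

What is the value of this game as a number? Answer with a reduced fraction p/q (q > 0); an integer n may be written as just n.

Recurse on prefixes of the 11-edge string R R B R B B B R R B R:
R: Left { · }, Right { 0 } ⇒ simplest -1
RR: Left { · }, Right { -1,0 } ⇒ simplest -2
RRB: Left { -2 }, Right { -1,0 } ⇒ simplest -3/2
RRBR: Left { -2 }, Right { -3/2,-1,0 } ⇒ simplest -7/4
RRBRB: Left { -2,-7/4 }, Right { -3/2,-1,0 } ⇒ simplest -13/8
RRBRBB: Left { -2,-7/4,-13/8 }, Right { -3/2,-1,0 } ⇒ simplest -25/16
RRBRBBB: Left { -2,-7/4,-13/8,-25/16 }, Right { -3/2,-1,0 } ⇒ simplest -49/32
RRBRBBBR: Left { -2,-7/4,-13/8,-25/16 }, Right { -49/32,-3/2,-1,0 } ⇒ simplest -99/64
RRBRBBBRR: Left { -2,-7/4,-13/8,-25/16 }, Right { -99/64,-49/32,-3/2,-1,0 } ⇒ simplest -199/128
RRBRBBBRRB: Left { -2,-7/4,-13/8,-25/16,-199/128 }, Right { -99/64,-49/32,-3/2,-1,0 } ⇒ simplest -397/256
RRBRBBBRRBR: Left { -2,-7/4,-13/8,-25/16,-199/128 }, Right { -397/256,-99/64,-49/32,-3/2,-1,0 } ⇒ simplest -795/512

-795/512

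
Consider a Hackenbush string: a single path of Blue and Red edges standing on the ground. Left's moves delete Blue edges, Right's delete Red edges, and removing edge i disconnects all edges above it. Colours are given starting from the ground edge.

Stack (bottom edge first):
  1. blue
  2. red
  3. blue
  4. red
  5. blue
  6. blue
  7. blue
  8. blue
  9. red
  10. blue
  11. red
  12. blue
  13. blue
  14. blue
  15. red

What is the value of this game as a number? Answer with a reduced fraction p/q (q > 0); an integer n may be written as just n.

Recurse on prefixes of the 15-edge string blue red blue red blue blue blue blue red blue red blue blue blue red:
1 of 15 · b · max L 0 · min R +∞ → 1
2 of 15 · br · max L 0 · min R 1 → 1/2
3 of 15 · brb · max L 1/2 · min R 1 → 3/4
4 of 15 · brbr · max L 1/2 · min R 3/4 → 5/8
5 of 15 · brbrb · max L 5/8 · min R 3/4 → 11/16
6 of 15 · brbrbb · max L 11/16 · min R 3/4 → 23/32
7 of 15 · brbrbbb · max L 23/32 · min R 3/4 → 47/64
8 of 15 · brbrbbbb · max L 47/64 · min R 3/4 → 95/128
9 of 15 · brbrbbbbr · max L 47/64 · min R 95/128 → 189/256
10 of 15 · brbrbbbbrb · max L 189/256 · min R 95/128 → 379/512
11 of 15 · brbrbbbbrbr · max L 189/256 · min R 379/512 → 757/1024
12 of 15 · brbrbbbbrbrb · max L 757/1024 · min R 379/512 → 1515/2048
13 of 15 · brbrbbbbrbrbb · max L 1515/2048 · min R 379/512 → 3031/4096
14 of 15 · brbrbbbbrbrbbb · max L 3031/4096 · min R 379/512 → 6063/8192
15 of 15 · brbrbbbbrbrbbbr · max L 3031/4096 · min R 6063/8192 → 12125/16384

12125/16384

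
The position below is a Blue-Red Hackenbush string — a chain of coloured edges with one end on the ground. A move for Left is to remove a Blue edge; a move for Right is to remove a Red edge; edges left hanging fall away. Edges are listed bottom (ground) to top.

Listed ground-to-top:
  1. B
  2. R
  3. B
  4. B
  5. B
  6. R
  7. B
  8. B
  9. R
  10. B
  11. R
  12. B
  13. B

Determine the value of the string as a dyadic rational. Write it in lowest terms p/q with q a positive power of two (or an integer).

edge 1 of 13 (B): { 0 | ∅ } — 1
edge 2 of 13 (R): { 0 | 1 } — 1/2
edge 3 of 13 (B): { 0, 1/2 | 1 } — 3/4
edge 4 of 13 (B): { 0, 1/2, 3/4 | 1 } — 7/8
edge 5 of 13 (B): { 0, 1/2, 3/4, 7/8 | 1 } — 15/16
edge 6 of 13 (R): { 0, 1/2, 3/4, 7/8 | 15/16, 1 } — 29/32
edge 7 of 13 (B): { 0, 1/2, 3/4, 7/8, 29/32 | 15/16, 1 } — 59/64
edge 8 of 13 (B): { 0, 1/2, 3/4, 7/8, 29/32, 59/64 | 15/16, 1 } — 119/128
edge 9 of 13 (R): { 0, 1/2, 3/4, 7/8, 29/32, 59/64 | 119/128, 15/16, 1 } — 237/256
edge 10 of 13 (B): { 0, 1/2, 3/4, 7/8, 29/32, 59/64, 237/256 | 119/128, 15/16, 1 } — 475/512
edge 11 of 13 (R): { 0, 1/2, 3/4, 7/8, 29/32, 59/64, 237/256 | 475/512, 119/128, 15/16, 1 } — 949/1024
edge 12 of 13 (B): { 0, 1/2, 3/4, 7/8, 29/32, 59/64, 237/256, 949/1024 | 475/512, 119/128, 15/16, 1 } — 1899/2048
edge 13 of 13 (B): { 0, 1/2, 3/4, 7/8, 29/32, 59/64, 237/256, 949/1024, 1899/2048 | 475/512, 119/128, 15/16, 1 } — 3799/4096

3799/4096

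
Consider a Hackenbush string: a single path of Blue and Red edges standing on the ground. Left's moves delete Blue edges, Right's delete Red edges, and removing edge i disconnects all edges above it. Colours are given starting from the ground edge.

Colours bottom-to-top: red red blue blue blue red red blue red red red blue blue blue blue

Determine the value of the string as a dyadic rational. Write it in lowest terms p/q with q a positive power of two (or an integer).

edge 1 of 15 (red): { — | 0 } ⇒ -1
edge 2 of 15 (red): { — | -1,0 } ⇒ -2
edge 3 of 15 (blue): { -2 | -1,0 } ⇒ -3/2
edge 4 of 15 (blue): { -2,-3/2 | -1,0 } ⇒ -5/4
edge 5 of 15 (blue): { -2,-3/2,-5/4 | -1,0 } ⇒ -9/8
edge 6 of 15 (red): { -2,-3/2,-5/4 | -9/8,-1,0 } ⇒ -19/16
edge 7 of 15 (red): { -2,-3/2,-5/4 | -19/16,-9/8,-1,0 } ⇒ -39/32
edge 8 of 15 (blue): { -2,-3/2,-5/4,-39/32 | -19/16,-9/8,-1,0 } ⇒ -77/64
edge 9 of 15 (red): { -2,-3/2,-5/4,-39/32 | -77/64,-19/16,-9/8,-1,0 } ⇒ -155/128
edge 10 of 15 (red): { -2,-3/2,-5/4,-39/32 | -155/128,-77/64,-19/16,-9/8,-1,0 } ⇒ -311/256
edge 11 of 15 (red): { -2,-3/2,-5/4,-39/32 | -311/256,-155/128,-77/64,-19/16,-9/8,-1,0 } ⇒ -623/512
edge 12 of 15 (blue): { -2,-3/2,-5/4,-39/32,-623/512 | -311/256,-155/128,-77/64,-19/16,-9/8,-1,0 } ⇒ -1245/1024
edge 13 of 15 (blue): { -2,-3/2,-5/4,-39/32,-623/512,-1245/1024 | -311/256,-155/128,-77/64,-19/16,-9/8,-1,0 } ⇒ -2489/2048
edge 14 of 15 (blue): { -2,-3/2,-5/4,-39/32,-623/512,-1245/1024,-2489/2048 | -311/256,-155/128,-77/64,-19/16,-9/8,-1,0 } ⇒ -4977/4096
edge 15 of 15 (blue): { -2,-3/2,-5/4,-39/32,-623/512,-1245/1024,-2489/2048,-4977/4096 | -311/256,-155/128,-77/64,-19/16,-9/8,-1,0 } ⇒ -9953/8192

-9953/8192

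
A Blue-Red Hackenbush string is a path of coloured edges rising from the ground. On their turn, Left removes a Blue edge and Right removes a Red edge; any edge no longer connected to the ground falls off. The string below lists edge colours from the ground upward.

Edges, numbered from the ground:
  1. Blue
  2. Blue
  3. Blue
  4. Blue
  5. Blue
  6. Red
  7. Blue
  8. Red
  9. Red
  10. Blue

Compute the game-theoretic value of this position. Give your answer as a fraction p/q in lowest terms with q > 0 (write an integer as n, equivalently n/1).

value(B) = { 0 | none } => 1
value(BB) = { 0; 1 | none } => 2
value(BBB) = { 0; 1; 2 | none } => 3
value(BBBB) = { 0; 1; 2; 3 | none } => 4
value(BBBBB) = { 0; 1; 2; 3; 4 | none } => 5
value(BBBBBR) = { 0; 1; 2; 3; 4 | 5 } => 9/2
value(BBBBBRB) = { 0; 1; 2; 3; 4; 9/2 | 5 } => 19/4
value(BBBBBRBR) = { 0; 1; 2; 3; 4; 9/2 | 19/4; 5 } => 37/8
value(BBBBBRBRR) = { 0; 1; 2; 3; 4; 9/2 | 37/8; 19/4; 5 } => 73/16
value(BBBBBRBRRB) = { 0; 1; 2; 3; 4; 9/2; 73/16 | 37/8; 19/4; 5 } => 147/32

147/32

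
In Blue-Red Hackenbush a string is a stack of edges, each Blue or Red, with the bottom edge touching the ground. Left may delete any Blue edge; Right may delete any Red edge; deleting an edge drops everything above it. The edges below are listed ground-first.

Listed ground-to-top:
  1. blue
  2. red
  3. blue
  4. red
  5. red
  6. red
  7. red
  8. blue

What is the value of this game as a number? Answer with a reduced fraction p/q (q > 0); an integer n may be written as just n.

67/128

G(b) = { 0 | · } -> 1
G(br) = { 0 | 1 } -> 1/2
G(brb) = { 0, 1/2 | 1 } -> 3/4
G(brbr) = { 0, 1/2 | 3/4, 1 } -> 5/8
G(brbrr) = { 0, 1/2 | 5/8, 3/4, 1 } -> 9/16
G(brbrrr) = { 0, 1/2 | 9/16, 5/8, 3/4, 1 } -> 17/32
G(brbrrrr) = { 0, 1/2 | 17/32, 9/16, 5/8, 3/4, 1 } -> 33/64
G(brbrrrrb) = { 0, 1/2, 33/64 | 17/32, 9/16, 5/8, 3/4, 1 } -> 67/128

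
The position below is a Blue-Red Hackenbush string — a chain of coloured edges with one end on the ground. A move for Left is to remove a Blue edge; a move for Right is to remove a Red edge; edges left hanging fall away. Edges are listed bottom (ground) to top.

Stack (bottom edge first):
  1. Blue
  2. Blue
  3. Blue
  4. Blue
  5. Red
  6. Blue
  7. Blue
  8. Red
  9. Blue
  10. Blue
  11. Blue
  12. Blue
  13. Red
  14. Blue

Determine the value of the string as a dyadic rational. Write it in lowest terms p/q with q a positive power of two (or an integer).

edge 1 of 14 (Blue): { 0 | (no moves) } — 1
edge 2 of 14 (Blue): { 0 1 | (no moves) } — 2
edge 3 of 14 (Blue): { 0 1 2 | (no moves) } — 3
edge 4 of 14 (Blue): { 0 1 2 3 | (no moves) } — 4
edge 5 of 14 (Red): { 0 1 2 3 | 4 } — 7/2
edge 6 of 14 (Blue): { 0 1 2 3 7/2 | 4 } — 15/4
edge 7 of 14 (Blue): { 0 1 2 3 7/2 15/4 | 4 } — 31/8
edge 8 of 14 (Red): { 0 1 2 3 7/2 15/4 | 31/8 4 } — 61/16
edge 9 of 14 (Blue): { 0 1 2 3 7/2 15/4 61/16 | 31/8 4 } — 123/32
edge 10 of 14 (Blue): { 0 1 2 3 7/2 15/4 61/16 123/32 | 31/8 4 } — 247/64
edge 11 of 14 (Blue): { 0 1 2 3 7/2 15/4 61/16 123/32 247/64 | 31/8 4 } — 495/128
edge 12 of 14 (Blue): { 0 1 2 3 7/2 15/4 61/16 123/32 247/64 495/128 | 31/8 4 } — 991/256
edge 13 of 14 (Red): { 0 1 2 3 7/2 15/4 61/16 123/32 247/64 495/128 | 991/256 31/8 4 } — 1981/512
edge 14 of 14 (Blue): { 0 1 2 3 7/2 15/4 61/16 123/32 247/64 495/128 1981/512 | 991/256 31/8 4 } — 3963/1024

3963/1024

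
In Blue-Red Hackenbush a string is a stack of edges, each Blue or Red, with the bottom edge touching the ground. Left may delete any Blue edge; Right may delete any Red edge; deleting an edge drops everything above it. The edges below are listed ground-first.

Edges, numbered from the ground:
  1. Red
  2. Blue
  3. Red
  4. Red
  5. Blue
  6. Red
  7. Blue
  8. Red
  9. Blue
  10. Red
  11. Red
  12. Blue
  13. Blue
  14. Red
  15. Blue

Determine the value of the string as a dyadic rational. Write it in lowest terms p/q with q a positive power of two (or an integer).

-13669/16384

edge 1 of 15 (Red): { none | 0 } -> -1
edge 2 of 15 (Blue): { -1 | 0 } -> -1/2
edge 3 of 15 (Red): { -1 | -1/2 0 } -> -3/4
edge 4 of 15 (Red): { -1 | -3/4 -1/2 0 } -> -7/8
edge 5 of 15 (Blue): { -1 -7/8 | -3/4 -1/2 0 } -> -13/16
edge 6 of 15 (Red): { -1 -7/8 | -13/16 -3/4 -1/2 0 } -> -27/32
edge 7 of 15 (Blue): { -1 -7/8 -27/32 | -13/16 -3/4 -1/2 0 } -> -53/64
edge 8 of 15 (Red): { -1 -7/8 -27/32 | -53/64 -13/16 -3/4 -1/2 0 } -> -107/128
edge 9 of 15 (Blue): { -1 -7/8 -27/32 -107/128 | -53/64 -13/16 -3/4 -1/2 0 } -> -213/256
edge 10 of 15 (Red): { -1 -7/8 -27/32 -107/128 | -213/256 -53/64 -13/16 -3/4 -1/2 0 } -> -427/512
edge 11 of 15 (Red): { -1 -7/8 -27/32 -107/128 | -427/512 -213/256 -53/64 -13/16 -3/4 -1/2 0 } -> -855/1024
edge 12 of 15 (Blue): { -1 -7/8 -27/32 -107/128 -855/1024 | -427/512 -213/256 -53/64 -13/16 -3/4 -1/2 0 } -> -1709/2048
edge 13 of 15 (Blue): { -1 -7/8 -27/32 -107/128 -855/1024 -1709/2048 | -427/512 -213/256 -53/64 -13/16 -3/4 -1/2 0 } -> -3417/4096
edge 14 of 15 (Red): { -1 -7/8 -27/32 -107/128 -855/1024 -1709/2048 | -3417/4096 -427/512 -213/256 -53/64 -13/16 -3/4 -1/2 0 } -> -6835/8192
edge 15 of 15 (Blue): { -1 -7/8 -27/32 -107/128 -855/1024 -1709/2048 -6835/8192 | -3417/4096 -427/512 -213/256 -53/64 -13/16 -3/4 -1/2 0 } -> -13669/16384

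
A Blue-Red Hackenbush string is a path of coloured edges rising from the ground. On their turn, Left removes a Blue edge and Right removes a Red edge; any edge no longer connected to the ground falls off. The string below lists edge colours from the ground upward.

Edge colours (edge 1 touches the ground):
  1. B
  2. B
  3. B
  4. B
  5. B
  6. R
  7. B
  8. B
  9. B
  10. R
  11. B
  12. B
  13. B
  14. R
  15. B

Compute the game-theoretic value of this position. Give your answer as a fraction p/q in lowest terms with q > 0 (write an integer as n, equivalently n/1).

5051/1024

value(B) = { 0 | · } = 1
value(BB) = { 0; 1 | · } = 2
value(BBB) = { 0; 1; 2 | · } = 3
value(BBBB) = { 0; 1; 2; 3 | · } = 4
value(BBBBB) = { 0; 1; 2; 3; 4 | · } = 5
value(BBBBBR) = { 0; 1; 2; 3; 4 | 5 } = 9/2
value(BBBBBRB) = { 0; 1; 2; 3; 4; 9/2 | 5 } = 19/4
value(BBBBBRBB) = { 0; 1; 2; 3; 4; 9/2; 19/4 | 5 } = 39/8
value(BBBBBRBBB) = { 0; 1; 2; 3; 4; 9/2; 19/4; 39/8 | 5 } = 79/16
value(BBBBBRBBBR) = { 0; 1; 2; 3; 4; 9/2; 19/4; 39/8 | 79/16; 5 } = 157/32
value(BBBBBRBBBRB) = { 0; 1; 2; 3; 4; 9/2; 19/4; 39/8; 157/32 | 79/16; 5 } = 315/64
value(BBBBBRBBBRBB) = { 0; 1; 2; 3; 4; 9/2; 19/4; 39/8; 157/32; 315/64 | 79/16; 5 } = 631/128
value(BBBBBRBBBRBBB) = { 0; 1; 2; 3; 4; 9/2; 19/4; 39/8; 157/32; 315/64; 631/128 | 79/16; 5 } = 1263/256
value(BBBBBRBBBRBBBR) = { 0; 1; 2; 3; 4; 9/2; 19/4; 39/8; 157/32; 315/64; 631/128 | 1263/256; 79/16; 5 } = 2525/512
value(BBBBBRBBBRBBBRB) = { 0; 1; 2; 3; 4; 9/2; 19/4; 39/8; 157/32; 315/64; 631/128; 2525/512 | 1263/256; 79/16; 5 } = 5051/1024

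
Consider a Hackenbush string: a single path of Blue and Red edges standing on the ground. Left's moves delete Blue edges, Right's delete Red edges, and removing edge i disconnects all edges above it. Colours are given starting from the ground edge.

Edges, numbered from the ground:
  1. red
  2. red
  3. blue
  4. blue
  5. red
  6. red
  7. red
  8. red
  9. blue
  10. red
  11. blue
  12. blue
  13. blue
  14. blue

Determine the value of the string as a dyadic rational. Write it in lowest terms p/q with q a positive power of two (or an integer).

-6049/4096

Prefix values for red red blue blue red red red red blue red blue blue blue blue via {L|R} + simplicity:
step 1: add red to get r; options L={ — } R={ 0 } = -1
step 2: add red to get rr; options L={ — } R={ -1,0 } = -2
step 3: add blue to get rrb; options L={ -2 } R={ -1,0 } = -3/2
step 4: add blue to get rrbb; options L={ -2,-3/2 } R={ -1,0 } = -5/4
step 5: add red to get rrbbr; options L={ -2,-3/2 } R={ -5/4,-1,0 } = -11/8
step 6: add red to get rrbbrr; options L={ -2,-3/2 } R={ -11/8,-5/4,-1,0 } = -23/16
step 7: add red to get rrbbrrr; options L={ -2,-3/2 } R={ -23/16,-11/8,-5/4,-1,0 } = -47/32
step 8: add red to get rrbbrrrr; options L={ -2,-3/2 } R={ -47/32,-23/16,-11/8,-5/4,-1,0 } = -95/64
step 9: add blue to get rrbbrrrrb; options L={ -2,-3/2,-95/64 } R={ -47/32,-23/16,-11/8,-5/4,-1,0 } = -189/128
step 10: add red to get rrbbrrrrbr; options L={ -2,-3/2,-95/64 } R={ -189/128,-47/32,-23/16,-11/8,-5/4,-1,0 } = -379/256
step 11: add blue to get rrbbrrrrbrb; options L={ -2,-3/2,-95/64,-379/256 } R={ -189/128,-47/32,-23/16,-11/8,-5/4,-1,0 } = -757/512
step 12: add blue to get rrbbrrrrbrbb; options L={ -2,-3/2,-95/64,-379/256,-757/512 } R={ -189/128,-47/32,-23/16,-11/8,-5/4,-1,0 } = -1513/1024
step 13: add blue to get rrbbrrrrbrbbb; options L={ -2,-3/2,-95/64,-379/256,-757/512,-1513/1024 } R={ -189/128,-47/32,-23/16,-11/8,-5/4,-1,0 } = -3025/2048
step 14: add blue to get rrbbrrrrbrbbbb; options L={ -2,-3/2,-95/64,-379/256,-757/512,-1513/1024,-3025/2048 } R={ -189/128,-47/32,-23/16,-11/8,-5/4,-1,0 } = -6049/4096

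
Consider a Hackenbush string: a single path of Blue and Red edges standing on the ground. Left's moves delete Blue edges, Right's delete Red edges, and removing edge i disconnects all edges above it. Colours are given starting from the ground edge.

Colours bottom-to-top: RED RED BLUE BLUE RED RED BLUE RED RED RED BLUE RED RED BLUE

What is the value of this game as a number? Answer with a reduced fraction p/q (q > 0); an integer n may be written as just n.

-5869/4096

Recurse on prefixes of the 14-edge string RED RED BLUE BLUE RED RED BLUE RED RED RED BLUE RED RED BLUE:
R: Left { none }, Right { 0 } => simplest -1
RR: Left { none }, Right { -1; 0 } => simplest -2
RRB: Left { -2 }, Right { -1; 0 } => simplest -3/2
RRBB: Left { -2; -3/2 }, Right { -1; 0 } => simplest -5/4
RRBBR: Left { -2; -3/2 }, Right { -5/4; -1; 0 } => simplest -11/8
RRBBRR: Left { -2; -3/2 }, Right { -11/8; -5/4; -1; 0 } => simplest -23/16
RRBBRRB: Left { -2; -3/2; -23/16 }, Right { -11/8; -5/4; -1; 0 } => simplest -45/32
RRBBRRBR: Left { -2; -3/2; -23/16 }, Right { -45/32; -11/8; -5/4; -1; 0 } => simplest -91/64
RRBBRRBRR: Left { -2; -3/2; -23/16 }, Right { -91/64; -45/32; -11/8; -5/4; -1; 0 } => simplest -183/128
RRBBRRBRRR: Left { -2; -3/2; -23/16 }, Right { -183/128; -91/64; -45/32; -11/8; -5/4; -1; 0 } => simplest -367/256
RRBBRRBRRRB: Left { -2; -3/2; -23/16; -367/256 }, Right { -183/128; -91/64; -45/32; -11/8; -5/4; -1; 0 } => simplest -733/512
RRBBRRBRRRBR: Left { -2; -3/2; -23/16; -367/256 }, Right { -733/512; -183/128; -91/64; -45/32; -11/8; -5/4; -1; 0 } => simplest -1467/1024
RRBBRRBRRRBRR: Left { -2; -3/2; -23/16; -367/256 }, Right { -1467/1024; -733/512; -183/128; -91/64; -45/32; -11/8; -5/4; -1; 0 } => simplest -2935/2048
RRBBRRBRRRBRRB: Left { -2; -3/2; -23/16; -367/256; -2935/2048 }, Right { -1467/1024; -733/512; -183/128; -91/64; -45/32; -11/8; -5/4; -1; 0 } => simplest -5869/4096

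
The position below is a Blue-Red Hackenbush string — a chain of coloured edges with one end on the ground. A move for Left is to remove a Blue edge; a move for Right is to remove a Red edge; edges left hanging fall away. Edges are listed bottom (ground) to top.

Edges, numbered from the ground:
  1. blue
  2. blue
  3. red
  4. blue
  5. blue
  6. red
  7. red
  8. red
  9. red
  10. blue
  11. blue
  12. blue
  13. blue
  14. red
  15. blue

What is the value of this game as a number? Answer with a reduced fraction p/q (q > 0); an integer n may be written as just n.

14459/8192

1 of 15 · b · max L 0 · min R +∞ → 1
2 of 15 · bb · max L 1 · min R +∞ → 2
3 of 15 · bbr · max L 1 · min R 2 → 3/2
4 of 15 · bbrb · max L 3/2 · min R 2 → 7/4
5 of 15 · bbrbb · max L 7/4 · min R 2 → 15/8
6 of 15 · bbrbbr · max L 7/4 · min R 15/8 → 29/16
7 of 15 · bbrbbrr · max L 7/4 · min R 29/16 → 57/32
8 of 15 · bbrbbrrr · max L 7/4 · min R 57/32 → 113/64
9 of 15 · bbrbbrrrr · max L 7/4 · min R 113/64 → 225/128
10 of 15 · bbrbbrrrrb · max L 225/128 · min R 113/64 → 451/256
11 of 15 · bbrbbrrrrbb · max L 451/256 · min R 113/64 → 903/512
12 of 15 · bbrbbrrrrbbb · max L 903/512 · min R 113/64 → 1807/1024
13 of 15 · bbrbbrrrrbbbb · max L 1807/1024 · min R 113/64 → 3615/2048
14 of 15 · bbrbbrrrrbbbbr · max L 1807/1024 · min R 3615/2048 → 7229/4096
15 of 15 · bbrbbrrrrbbbbrb · max L 7229/4096 · min R 3615/2048 → 14459/8192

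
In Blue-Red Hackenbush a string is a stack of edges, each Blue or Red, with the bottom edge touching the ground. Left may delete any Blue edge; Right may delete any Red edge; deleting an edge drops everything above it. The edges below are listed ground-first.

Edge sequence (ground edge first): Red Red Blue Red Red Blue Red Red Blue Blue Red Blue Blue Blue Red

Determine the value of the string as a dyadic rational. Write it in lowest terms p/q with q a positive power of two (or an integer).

v_1 [R]  L=[]  R=[0]  gives -1
v_2 [RR]  L=[]  R=[-1, 0]  gives -2
v_3 [RRB]  L=[-2]  R=[-1, 0]  gives -3/2
v_4 [RRBR]  L=[-2]  R=[-3/2, -1, 0]  gives -7/4
v_5 [RRBRR]  L=[-2]  R=[-7/4, -3/2, -1, 0]  gives -15/8
v_6 [RRBRRB]  L=[-2, -15/8]  R=[-7/4, -3/2, -1, 0]  gives -29/16
v_7 [RRBRRBR]  L=[-2, -15/8]  R=[-29/16, -7/4, -3/2, -1, 0]  gives -59/32
v_8 [RRBRRBRR]  L=[-2, -15/8]  R=[-59/32, -29/16, -7/4, -3/2, -1, 0]  gives -119/64
v_9 [RRBRRBRRB]  L=[-2, -15/8, -119/64]  R=[-59/32, -29/16, -7/4, -3/2, -1, 0]  gives -237/128
v_10 [RRBRRBRRBB]  L=[-2, -15/8, -119/64, -237/128]  R=[-59/32, -29/16, -7/4, -3/2, -1, 0]  gives -473/256
v_11 [RRBRRBRRBBR]  L=[-2, -15/8, -119/64, -237/128]  R=[-473/256, -59/32, -29/16, -7/4, -3/2, -1, 0]  gives -947/512
v_12 [RRBRRBRRBBRB]  L=[-2, -15/8, -119/64, -237/128, -947/512]  R=[-473/256, -59/32, -29/16, -7/4, -3/2, -1, 0]  gives -1893/1024
v_13 [RRBRRBRRBBRBB]  L=[-2, -15/8, -119/64, -237/128, -947/512, -1893/1024]  R=[-473/256, -59/32, -29/16, -7/4, -3/2, -1, 0]  gives -3785/2048
v_14 [RRBRRBRRBBRBBB]  L=[-2, -15/8, -119/64, -237/128, -947/512, -1893/1024, -3785/2048]  R=[-473/256, -59/32, -29/16, -7/4, -3/2, -1, 0]  gives -7569/4096
v_15 [RRBRRBRRBBRBBBR]  L=[-2, -15/8, -119/64, -237/128, -947/512, -1893/1024, -3785/2048]  R=[-7569/4096, -473/256, -59/32, -29/16, -7/4, -3/2, -1, 0]  gives -15139/8192

-15139/8192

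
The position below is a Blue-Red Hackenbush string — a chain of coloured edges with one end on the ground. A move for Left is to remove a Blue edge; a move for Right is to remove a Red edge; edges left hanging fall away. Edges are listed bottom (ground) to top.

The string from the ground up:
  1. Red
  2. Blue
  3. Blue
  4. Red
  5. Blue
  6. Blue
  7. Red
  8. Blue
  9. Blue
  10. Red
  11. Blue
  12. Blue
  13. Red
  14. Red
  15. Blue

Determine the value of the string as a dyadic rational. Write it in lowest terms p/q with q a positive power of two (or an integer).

step 1: add Red to get R; options L={ ∅ } R={ 0 } gives -1
step 2: add Blue to get RB; options L={ -1 } R={ 0 } gives -1/2
step 3: add Blue to get RBB; options L={ -1 -1/2 } R={ 0 } gives -1/4
step 4: add Red to get RBBR; options L={ -1 -1/2 } R={ -1/4 0 } gives -3/8
step 5: add Blue to get RBBRB; options L={ -1 -1/2 -3/8 } R={ -1/4 0 } gives -5/16
step 6: add Blue to get RBBRBB; options L={ -1 -1/2 -3/8 -5/16 } R={ -1/4 0 } gives -9/32
step 7: add Red to get RBBRBBR; options L={ -1 -1/2 -3/8 -5/16 } R={ -9/32 -1/4 0 } gives -19/64
step 8: add Blue to get RBBRBBRB; options L={ -1 -1/2 -3/8 -5/16 -19/64 } R={ -9/32 -1/4 0 } gives -37/128
step 9: add Blue to get RBBRBBRBB; options L={ -1 -1/2 -3/8 -5/16 -19/64 -37/128 } R={ -9/32 -1/4 0 } gives -73/256
step 10: add Red to get RBBRBBRBBR; options L={ -1 -1/2 -3/8 -5/16 -19/64 -37/128 } R={ -73/256 -9/32 -1/4 0 } gives -147/512
step 11: add Blue to get RBBRBBRBBRB; options L={ -1 -1/2 -3/8 -5/16 -19/64 -37/128 -147/512 } R={ -73/256 -9/32 -1/4 0 } gives -293/1024
step 12: add Blue to get RBBRBBRBBRBB; options L={ -1 -1/2 -3/8 -5/16 -19/64 -37/128 -147/512 -293/1024 } R={ -73/256 -9/32 -1/4 0 } gives -585/2048
step 13: add Red to get RBBRBBRBBRBBR; options L={ -1 -1/2 -3/8 -5/16 -19/64 -37/128 -147/512 -293/1024 } R={ -585/2048 -73/256 -9/32 -1/4 0 } gives -1171/4096
step 14: add Red to get RBBRBBRBBRBBRR; options L={ -1 -1/2 -3/8 -5/16 -19/64 -37/128 -147/512 -293/1024 } R={ -1171/4096 -585/2048 -73/256 -9/32 -1/4 0 } gives -2343/8192
step 15: add Blue to get RBBRBBRBBRBBRRB; options L={ -1 -1/2 -3/8 -5/16 -19/64 -37/128 -147/512 -293/1024 -2343/8192 } R={ -1171/4096 -585/2048 -73/256 -9/32 -1/4 0 } gives -4685/16384

-4685/16384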